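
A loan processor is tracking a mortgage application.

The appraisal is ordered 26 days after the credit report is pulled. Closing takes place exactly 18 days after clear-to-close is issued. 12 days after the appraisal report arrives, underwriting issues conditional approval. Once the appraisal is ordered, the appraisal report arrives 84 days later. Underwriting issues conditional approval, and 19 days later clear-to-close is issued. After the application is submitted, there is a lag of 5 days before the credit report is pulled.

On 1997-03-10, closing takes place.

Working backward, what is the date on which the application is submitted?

Closing takes place: Mar 10, 1997.
Clear-to-close is issued: Mar 10, 1997 − 18 days = Feb 20, 1997.
Underwriting issues conditional approval: Feb 20, 1997 − 19 days = Feb 1, 1997.
The appraisal report arrives: Feb 1, 1997 − 12 days = Jan 20, 1997.
The appraisal is ordered: Jan 20, 1997 − 84 days = Oct 28, 1996.
The credit report is pulled: Oct 28, 1996 − 26 days = Oct 2, 1996.
The application is submitted: Oct 2, 1996 − 5 days = Sep 27, 1996.

1996-09-27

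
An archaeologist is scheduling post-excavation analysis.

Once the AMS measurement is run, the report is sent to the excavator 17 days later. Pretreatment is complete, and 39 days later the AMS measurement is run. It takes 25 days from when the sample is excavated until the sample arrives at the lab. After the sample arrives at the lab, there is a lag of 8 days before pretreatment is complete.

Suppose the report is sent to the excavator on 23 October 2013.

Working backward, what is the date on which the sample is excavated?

26 July 2013

The report is sent to the excavator: Oct 23, 2013.
The AMS measurement is run: Oct 23, 2013 − 17 days = Oct 6, 2013.
Pretreatment is complete: Oct 6, 2013 − 39 days = Aug 28, 2013.
The sample arrives at the lab: Aug 28, 2013 − 8 days = Aug 20, 2013.
The sample is excavated: Aug 20, 2013 − 25 days = Jul 26, 2013.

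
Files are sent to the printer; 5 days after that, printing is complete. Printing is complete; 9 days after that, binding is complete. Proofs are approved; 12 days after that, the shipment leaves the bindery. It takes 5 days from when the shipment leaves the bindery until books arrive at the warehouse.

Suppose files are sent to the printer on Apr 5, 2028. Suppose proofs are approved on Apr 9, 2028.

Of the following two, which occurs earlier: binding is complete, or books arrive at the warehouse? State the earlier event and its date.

Binding is complete — Apr 19, 2028

Files are sent to the printer: Apr 5, 2028.
Printing is complete: Apr 5, 2028 + 5 days = Apr 10, 2028.
Binding is complete: Apr 10, 2028 + 9 days = Apr 19, 2028.
Proofs are approved: Apr 9, 2028.
The shipment leaves the bindery: Apr 9, 2028 + 12 days = Apr 21, 2028.
Books arrive at the warehouse: Apr 21, 2028 + 5 days = Apr 26, 2028.
Comparing: binding is complete on Apr 19, 2028 vs books arrive at the warehouse on Apr 26, 2028. Earlier: binding is complete.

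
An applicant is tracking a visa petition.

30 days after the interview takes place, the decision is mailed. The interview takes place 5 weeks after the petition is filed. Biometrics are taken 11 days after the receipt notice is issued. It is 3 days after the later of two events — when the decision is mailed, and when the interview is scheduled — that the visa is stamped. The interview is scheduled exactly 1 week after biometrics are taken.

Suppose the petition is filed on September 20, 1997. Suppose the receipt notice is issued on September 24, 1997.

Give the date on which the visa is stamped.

The petition is filed: Sep 20, 1997.
The interview takes place: Sep 20, 1997 + 5 weeks = Oct 25, 1997.
The decision is mailed: Oct 25, 1997 + 30 days = Nov 24, 1997.
The receipt notice is issued: Sep 24, 1997.
Biometrics are taken: Sep 24, 1997 + 11 days = Oct 5, 1997.
The interview is scheduled: Oct 5, 1997 + 1 week = Oct 12, 1997.
Both prerequisites met — the decision is mailed (Nov 24, 1997), the interview is scheduled (Oct 12, 1997); the later is Nov 24, 1997.
The visa is stamped: Nov 24, 1997 + 3 days = Nov 27, 1997.

November 27, 1997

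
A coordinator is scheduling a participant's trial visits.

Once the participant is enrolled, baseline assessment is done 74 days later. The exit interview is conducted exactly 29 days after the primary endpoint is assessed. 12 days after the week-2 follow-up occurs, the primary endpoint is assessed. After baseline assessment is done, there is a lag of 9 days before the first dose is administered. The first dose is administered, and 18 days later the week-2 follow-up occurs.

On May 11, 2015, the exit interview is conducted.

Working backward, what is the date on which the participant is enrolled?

December 20, 2014

The exit interview is conducted: May 11, 2015.
The primary endpoint is assessed: May 11, 2015 − 29 days = Apr 12, 2015.
The week-2 follow-up occurs: Apr 12, 2015 − 12 days = Mar 31, 2015.
The first dose is administered: Mar 31, 2015 − 18 days = Mar 13, 2015.
Baseline assessment is done: Mar 13, 2015 − 9 days = Mar 4, 2015.
The participant is enrolled: Mar 4, 2015 − 74 days = Dec 20, 2014.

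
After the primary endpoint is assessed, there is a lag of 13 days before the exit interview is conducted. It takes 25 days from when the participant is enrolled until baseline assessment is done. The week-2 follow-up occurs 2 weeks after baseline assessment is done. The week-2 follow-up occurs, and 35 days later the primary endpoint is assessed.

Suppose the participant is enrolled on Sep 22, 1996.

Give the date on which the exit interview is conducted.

The participant is enrolled: Sep 22, 1996.
Baseline assessment is done: Sep 22, 1996 + 25 days = Oct 17, 1996.
The week-2 follow-up occurs: Oct 17, 1996 + 2 weeks = Oct 31, 1996.
The primary endpoint is assessed: Oct 31, 1996 + 35 days = Dec 5, 1996.
The exit interview is conducted: Dec 5, 1996 + 13 days = Dec 18, 1996.

Dec 18, 1996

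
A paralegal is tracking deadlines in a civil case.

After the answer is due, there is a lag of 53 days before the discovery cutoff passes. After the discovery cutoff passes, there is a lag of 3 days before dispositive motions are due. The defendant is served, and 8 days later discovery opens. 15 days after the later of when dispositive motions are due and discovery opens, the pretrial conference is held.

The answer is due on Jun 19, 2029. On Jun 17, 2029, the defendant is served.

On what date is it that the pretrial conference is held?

Aug 29, 2029

The answer is due: Jun 19, 2029.
The discovery cutoff passes: Jun 19, 2029 + 53 days = Aug 11, 2029.
Dispositive motions are due: Aug 11, 2029 + 3 days = Aug 14, 2029.
The defendant is served: Jun 17, 2029.
Discovery opens: Jun 17, 2029 + 8 days = Jun 25, 2029.
Both prerequisites met — dispositive motions are due (Aug 14, 2029), discovery opens (Jun 25, 2029); the later is Aug 14, 2029.
The pretrial conference is held: Aug 14, 2029 + 15 days = Aug 29, 2029.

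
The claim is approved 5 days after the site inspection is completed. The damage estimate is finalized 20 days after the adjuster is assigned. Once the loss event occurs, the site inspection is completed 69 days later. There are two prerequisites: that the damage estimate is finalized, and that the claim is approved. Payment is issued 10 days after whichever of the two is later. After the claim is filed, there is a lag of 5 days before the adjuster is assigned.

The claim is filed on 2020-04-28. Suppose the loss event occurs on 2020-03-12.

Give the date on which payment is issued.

2020-06-04

The claim is filed: Apr 28, 2020.
The adjuster is assigned: Apr 28, 2020 + 5 days = May 3, 2020.
The damage estimate is finalized: May 3, 2020 + 20 days = May 23, 2020.
The loss event occurs: Mar 12, 2020.
The site inspection is completed: Mar 12, 2020 + 69 days = May 20, 2020.
The claim is approved: May 20, 2020 + 5 days = May 25, 2020.
Both prerequisites met — the damage estimate is finalized (May 23, 2020), the claim is approved (May 25, 2020); the later is May 25, 2020.
Payment is issued: May 25, 2020 + 10 days = Jun 4, 2020.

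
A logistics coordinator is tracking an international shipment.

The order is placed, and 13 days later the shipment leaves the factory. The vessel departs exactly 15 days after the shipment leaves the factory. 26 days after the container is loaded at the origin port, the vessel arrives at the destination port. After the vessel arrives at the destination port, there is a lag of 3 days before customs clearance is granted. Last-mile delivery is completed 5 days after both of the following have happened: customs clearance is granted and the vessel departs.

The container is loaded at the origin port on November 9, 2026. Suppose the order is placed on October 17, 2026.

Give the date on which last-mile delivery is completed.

December 13, 2026

The container is loaded at the origin port: Nov 9, 2026.
The vessel arrives at the destination port: Nov 9, 2026 + 26 days = Dec 5, 2026.
Customs clearance is granted: Dec 5, 2026 + 3 days = Dec 8, 2026.
The order is placed: Oct 17, 2026.
The shipment leaves the factory: Oct 17, 2026 + 13 days = Oct 30, 2026.
The vessel departs: Oct 30, 2026 + 15 days = Nov 14, 2026.
Both prerequisites met — customs clearance is granted (Dec 8, 2026), the vessel departs (Nov 14, 2026); the later is Dec 8, 2026.
Last-mile delivery is completed: Dec 8, 2026 + 5 days = Dec 13, 2026.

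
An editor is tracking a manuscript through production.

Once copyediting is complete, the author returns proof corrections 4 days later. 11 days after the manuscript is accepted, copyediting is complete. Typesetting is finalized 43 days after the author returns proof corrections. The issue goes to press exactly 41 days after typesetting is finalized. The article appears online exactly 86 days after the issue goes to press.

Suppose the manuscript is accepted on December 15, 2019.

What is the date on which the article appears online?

The manuscript is accepted: Dec 15, 2019.
Copyediting is complete: Dec 15, 2019 + 11 days = Dec 26, 2019.
The author returns proof corrections: Dec 26, 2019 + 4 days = Dec 30, 2019.
Typesetting is finalized: Dec 30, 2019 + 43 days = Feb 11, 2020.
The issue goes to press: Feb 11, 2020 + 41 days = Mar 23, 2020.
The article appears online: Mar 23, 2020 + 86 days = Jun 17, 2020.

June 17, 2020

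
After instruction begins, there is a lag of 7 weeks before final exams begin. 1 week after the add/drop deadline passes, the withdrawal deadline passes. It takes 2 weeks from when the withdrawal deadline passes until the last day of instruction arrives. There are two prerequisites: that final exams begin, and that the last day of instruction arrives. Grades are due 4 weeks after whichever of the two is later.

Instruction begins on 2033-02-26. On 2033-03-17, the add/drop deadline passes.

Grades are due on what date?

2033-05-14

Instruction begins: Feb 26, 2033.
Final exams begin: Feb 26, 2033 + 7 weeks = Apr 16, 2033.
The add/drop deadline passes: Mar 17, 2033.
The withdrawal deadline passes: Mar 17, 2033 + 1 week = Mar 24, 2033.
The last day of instruction arrives: Mar 24, 2033 + 2 weeks = Apr 7, 2033.
Both prerequisites met — final exams begin (Apr 16, 2033), the last day of instruction arrives (Apr 7, 2033); the later is Apr 16, 2033.
Grades are due: Apr 16, 2033 + 4 weeks = May 14, 2033.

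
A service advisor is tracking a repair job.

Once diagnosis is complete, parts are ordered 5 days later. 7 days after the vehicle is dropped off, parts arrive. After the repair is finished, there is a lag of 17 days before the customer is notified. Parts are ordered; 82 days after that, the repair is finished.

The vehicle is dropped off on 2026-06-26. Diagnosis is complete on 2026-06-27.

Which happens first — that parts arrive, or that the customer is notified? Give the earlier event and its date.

Parts arrive — 2026-07-03

The vehicle is dropped off: Jun 26, 2026.
Parts arrive: Jun 26, 2026 + 7 days = Jul 3, 2026.
Diagnosis is complete: Jun 27, 2026.
Parts are ordered: Jun 27, 2026 + 5 days = Jul 2, 2026.
The repair is finished: Jul 2, 2026 + 82 days = Sep 22, 2026.
The customer is notified: Sep 22, 2026 + 17 days = Oct 9, 2026.
Comparing: parts arrive on Jul 3, 2026 vs the customer is notified on Oct 9, 2026. Earlier: parts arrive.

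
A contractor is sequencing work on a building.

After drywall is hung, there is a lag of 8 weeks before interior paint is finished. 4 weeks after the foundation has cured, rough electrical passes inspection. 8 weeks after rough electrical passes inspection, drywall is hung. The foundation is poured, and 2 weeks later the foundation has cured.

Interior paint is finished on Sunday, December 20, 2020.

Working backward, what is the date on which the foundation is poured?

Interior paint is finished: Dec 20, 2020.
Drywall is hung: Dec 20, 2020 − 8 weeks = Oct 25, 2020.
Rough electrical passes inspection: Oct 25, 2020 − 8 weeks = Aug 30, 2020.
The foundation has cured: Aug 30, 2020 − 4 weeks = Aug 2, 2020.
The foundation is poured: Aug 2, 2020 − 2 weeks = Jul 19, 2020.

Sunday, July 19, 2020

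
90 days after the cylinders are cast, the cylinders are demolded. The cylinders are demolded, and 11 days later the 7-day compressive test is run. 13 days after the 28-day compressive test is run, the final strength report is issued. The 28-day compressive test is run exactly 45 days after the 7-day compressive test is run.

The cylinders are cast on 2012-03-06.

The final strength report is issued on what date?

The cylinders are cast: Mar 6, 2012.
The cylinders are demolded: Mar 6, 2012 + 90 days = Jun 4, 2012.
The 7-day compressive test is run: Jun 4, 2012 + 11 days = Jun 15, 2012.
The 28-day compressive test is run: Jun 15, 2012 + 45 days = Jul 30, 2012.
The final strength report is issued: Jul 30, 2012 + 13 days = Aug 12, 2012.

2012-08-12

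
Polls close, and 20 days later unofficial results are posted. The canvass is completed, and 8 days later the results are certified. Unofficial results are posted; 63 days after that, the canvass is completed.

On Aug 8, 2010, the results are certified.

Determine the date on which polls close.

The results are certified: Aug 8, 2010.
The canvass is completed: Aug 8, 2010 − 8 days = Jul 31, 2010.
Unofficial results are posted: Jul 31, 2010 − 63 days = May 29, 2010.
Polls close: May 29, 2010 − 20 days = May 9, 2010.

May 9, 2010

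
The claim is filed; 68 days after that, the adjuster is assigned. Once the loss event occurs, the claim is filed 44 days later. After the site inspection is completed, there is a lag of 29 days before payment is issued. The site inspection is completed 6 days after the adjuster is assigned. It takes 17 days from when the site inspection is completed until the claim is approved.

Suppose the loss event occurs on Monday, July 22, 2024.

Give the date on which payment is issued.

The loss event occurs: Jul 22, 2024.
The claim is filed: Jul 22, 2024 + 44 days = Sep 4, 2024.
The adjuster is assigned: Sep 4, 2024 + 68 days = Nov 11, 2024.
The site inspection is completed: Nov 11, 2024 + 6 days = Nov 17, 2024.
Payment is issued: Nov 17, 2024 + 29 days = Dec 16, 2024.

Monday, December 16, 2024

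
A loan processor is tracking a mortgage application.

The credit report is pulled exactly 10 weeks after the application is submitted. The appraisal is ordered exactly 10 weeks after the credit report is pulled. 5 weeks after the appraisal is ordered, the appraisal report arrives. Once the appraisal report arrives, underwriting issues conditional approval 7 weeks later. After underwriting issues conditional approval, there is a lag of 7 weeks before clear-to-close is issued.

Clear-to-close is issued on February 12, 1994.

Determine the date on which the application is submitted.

May 15, 1993

Clear-to-close is issued: Feb 12, 1994.
Underwriting issues conditional approval: Feb 12, 1994 − 7 weeks = Dec 25, 1993.
The appraisal report arrives: Dec 25, 1993 − 7 weeks = Nov 6, 1993.
The appraisal is ordered: Nov 6, 1993 − 5 weeks = Oct 2, 1993.
The credit report is pulled: Oct 2, 1993 − 10 weeks = Jul 24, 1993.
The application is submitted: Jul 24, 1993 − 10 weeks = May 15, 1993.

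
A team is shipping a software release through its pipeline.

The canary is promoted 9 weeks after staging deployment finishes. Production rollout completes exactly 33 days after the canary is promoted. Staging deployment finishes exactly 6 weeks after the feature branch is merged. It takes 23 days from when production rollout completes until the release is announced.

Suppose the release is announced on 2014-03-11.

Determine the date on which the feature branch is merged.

The release is announced: Mar 11, 2014.
Production rollout completes: Mar 11, 2014 − 23 days = Feb 16, 2014.
The canary is promoted: Feb 16, 2014 − 33 days = Jan 14, 2014.
Staging deployment finishes: Jan 14, 2014 − 9 weeks = Nov 12, 2013.
The feature branch is merged: Nov 12, 2013 − 6 weeks = Oct 1, 2013.

2013-10-01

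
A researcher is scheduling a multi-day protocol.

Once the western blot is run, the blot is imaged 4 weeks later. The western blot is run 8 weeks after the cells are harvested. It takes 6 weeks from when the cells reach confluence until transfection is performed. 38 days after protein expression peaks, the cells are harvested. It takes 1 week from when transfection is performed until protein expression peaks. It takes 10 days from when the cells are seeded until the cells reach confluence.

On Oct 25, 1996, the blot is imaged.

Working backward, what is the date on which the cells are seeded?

The blot is imaged: Oct 25, 1996.
The western blot is run: Oct 25, 1996 − 4 weeks = Sep 27, 1996.
The cells are harvested: Sep 27, 1996 − 8 weeks = Aug 2, 1996.
Protein expression peaks: Aug 2, 1996 − 38 days = Jun 25, 1996.
Transfection is performed: Jun 25, 1996 − 1 week = Jun 18, 1996.
The cells reach confluence: Jun 18, 1996 − 6 weeks = May 7, 1996.
The cells are seeded: May 7, 1996 − 10 days = Apr 27, 1996.

Apr 27, 1996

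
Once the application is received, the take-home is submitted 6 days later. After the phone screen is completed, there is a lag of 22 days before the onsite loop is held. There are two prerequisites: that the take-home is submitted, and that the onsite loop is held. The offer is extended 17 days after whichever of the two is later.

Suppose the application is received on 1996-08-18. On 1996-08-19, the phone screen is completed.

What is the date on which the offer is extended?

1996-09-27

The application is received: Aug 18, 1996.
The take-home is submitted: Aug 18, 1996 + 6 days = Aug 24, 1996.
The phone screen is completed: Aug 19, 1996.
The onsite loop is held: Aug 19, 1996 + 22 days = Sep 10, 1996.
Both prerequisites met — the take-home is submitted (Aug 24, 1996), the onsite loop is held (Sep 10, 1996); the later is Sep 10, 1996.
The offer is extended: Sep 10, 1996 + 17 days = Sep 27, 1996.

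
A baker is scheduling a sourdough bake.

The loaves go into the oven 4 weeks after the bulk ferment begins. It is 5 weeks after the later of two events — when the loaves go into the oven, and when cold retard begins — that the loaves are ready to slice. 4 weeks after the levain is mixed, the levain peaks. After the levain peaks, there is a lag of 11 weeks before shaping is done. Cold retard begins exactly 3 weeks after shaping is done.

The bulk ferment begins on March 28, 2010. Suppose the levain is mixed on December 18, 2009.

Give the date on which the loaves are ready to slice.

The bulk ferment begins: Mar 28, 2010.
The loaves go into the oven: Mar 28, 2010 + 4 weeks = Apr 25, 2010.
The levain is mixed: Dec 18, 2009.
The levain peaks: Dec 18, 2009 + 4 weeks = Jan 15, 2010.
Shaping is done: Jan 15, 2010 + 11 weeks = Apr 2, 2010.
Cold retard begins: Apr 2, 2010 + 3 weeks = Apr 23, 2010.
Both prerequisites met — the loaves go into the oven (Apr 25, 2010), cold retard begins (Apr 23, 2010); the later is Apr 25, 2010.
The loaves are ready to slice: Apr 25, 2010 + 5 weeks = May 30, 2010.

May 30, 2010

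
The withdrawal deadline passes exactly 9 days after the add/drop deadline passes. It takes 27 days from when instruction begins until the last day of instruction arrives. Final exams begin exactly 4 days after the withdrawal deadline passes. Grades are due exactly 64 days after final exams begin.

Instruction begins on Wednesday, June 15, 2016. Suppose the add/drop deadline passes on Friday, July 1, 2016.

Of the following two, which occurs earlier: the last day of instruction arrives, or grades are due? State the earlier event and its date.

The last day of instruction arrives — Tuesday, July 12, 2016

Instruction begins: Jun 15, 2016.
The last day of instruction arrives: Jun 15, 2016 + 27 days = Jul 12, 2016.
The add/drop deadline passes: Jul 1, 2016.
The withdrawal deadline passes: Jul 1, 2016 + 9 days = Jul 10, 2016.
Final exams begin: Jul 10, 2016 + 4 days = Jul 14, 2016.
Grades are due: Jul 14, 2016 + 64 days = Sep 16, 2016.
Comparing: the last day of instruction arrives on Jul 12, 2016 vs grades are due on Sep 16, 2016. Earlier: the last day of instruction arrives.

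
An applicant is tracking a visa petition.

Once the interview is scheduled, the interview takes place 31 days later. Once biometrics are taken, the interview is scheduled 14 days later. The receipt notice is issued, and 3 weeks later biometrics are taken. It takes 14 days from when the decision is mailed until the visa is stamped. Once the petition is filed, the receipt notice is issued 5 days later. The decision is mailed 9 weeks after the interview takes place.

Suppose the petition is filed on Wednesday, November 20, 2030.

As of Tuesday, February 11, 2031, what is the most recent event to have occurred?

The interview takes place

The petition is filed: Nov 20, 2030.
The receipt notice is issued: Nov 20, 2030 + 5 days = Nov 25, 2030.
Biometrics are taken: Nov 25, 2030 + 3 weeks = Dec 16, 2030.
The interview is scheduled: Dec 16, 2030 + 14 days = Dec 30, 2030.
The interview takes place: Dec 30, 2030 + 31 days = Jan 30, 2031.
The decision is mailed: Jan 30, 2031 + 9 weeks = Apr 3, 2031.
The visa is stamped: Apr 3, 2031 + 14 days = Apr 17, 2031.
Feb 11, 2031 falls between when the interview takes place (Jan 30, 2031) and when the decision is mailed (Apr 3, 2031).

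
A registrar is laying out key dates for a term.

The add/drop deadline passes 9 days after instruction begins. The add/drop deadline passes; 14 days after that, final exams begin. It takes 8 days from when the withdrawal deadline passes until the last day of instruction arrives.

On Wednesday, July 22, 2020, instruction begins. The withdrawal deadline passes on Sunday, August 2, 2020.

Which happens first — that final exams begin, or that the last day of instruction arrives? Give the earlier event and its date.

Instruction begins: Jul 22, 2020.
The add/drop deadline passes: Jul 22, 2020 + 9 days = Jul 31, 2020.
Final exams begin: Jul 31, 2020 + 14 days = Aug 14, 2020.
The withdrawal deadline passes: Aug 2, 2020.
The last day of instruction arrives: Aug 2, 2020 + 8 days = Aug 10, 2020.
Comparing: final exams begin on Aug 14, 2020 vs the last day of instruction arrives on Aug 10, 2020. Earlier: the last day of instruction arrives.

The last day of instruction arrives — Monday, August 10, 2020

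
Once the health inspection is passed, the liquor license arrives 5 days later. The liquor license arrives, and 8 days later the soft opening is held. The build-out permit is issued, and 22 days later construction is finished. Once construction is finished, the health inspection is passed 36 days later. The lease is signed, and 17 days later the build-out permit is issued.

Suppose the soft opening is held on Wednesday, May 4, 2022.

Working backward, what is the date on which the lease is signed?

The soft opening is held: May 4, 2022.
The liquor license arrives: May 4, 2022 − 8 days = Apr 26, 2022.
The health inspection is passed: Apr 26, 2022 − 5 days = Apr 21, 2022.
Construction is finished: Apr 21, 2022 − 36 days = Mar 16, 2022.
The build-out permit is issued: Mar 16, 2022 − 22 days = Feb 22, 2022.
The lease is signed: Feb 22, 2022 − 17 days = Feb 5, 2022.

Saturday, February 5, 2022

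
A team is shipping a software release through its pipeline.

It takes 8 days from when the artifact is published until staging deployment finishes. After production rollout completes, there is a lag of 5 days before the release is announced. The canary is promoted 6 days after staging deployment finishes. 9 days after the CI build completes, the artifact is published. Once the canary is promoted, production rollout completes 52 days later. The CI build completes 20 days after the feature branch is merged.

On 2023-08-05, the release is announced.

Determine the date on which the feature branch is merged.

The release is announced: Aug 5, 2023.
Production rollout completes: Aug 5, 2023 − 5 days = Jul 31, 2023.
The canary is promoted: Jul 31, 2023 − 52 days = Jun 9, 2023.
Staging deployment finishes: Jun 9, 2023 − 6 days = Jun 3, 2023.
The artifact is published: Jun 3, 2023 − 8 days = May 26, 2023.
The CI build completes: May 26, 2023 − 9 days = May 17, 2023.
The feature branch is merged: May 17, 2023 − 20 days = Apr 27, 2023.

2023-04-27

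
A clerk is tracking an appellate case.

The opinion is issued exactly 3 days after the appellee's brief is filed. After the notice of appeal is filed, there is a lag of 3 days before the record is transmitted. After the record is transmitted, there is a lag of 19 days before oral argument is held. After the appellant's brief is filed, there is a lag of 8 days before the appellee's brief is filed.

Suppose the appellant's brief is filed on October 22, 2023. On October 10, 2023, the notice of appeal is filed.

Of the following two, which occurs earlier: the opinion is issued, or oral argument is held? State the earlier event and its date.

The appellant's brief is filed: Oct 22, 2023.
The appellee's brief is filed: Oct 22, 2023 + 8 days = Oct 30, 2023.
The opinion is issued: Oct 30, 2023 + 3 days = Nov 2, 2023.
The notice of appeal is filed: Oct 10, 2023.
The record is transmitted: Oct 10, 2023 + 3 days = Oct 13, 2023.
Oral argument is held: Oct 13, 2023 + 19 days = Nov 1, 2023.
Comparing: the opinion is issued on Nov 2, 2023 vs oral argument is held on Nov 1, 2023. Earlier: oral argument is held.

Oral argument is held — November 1, 2023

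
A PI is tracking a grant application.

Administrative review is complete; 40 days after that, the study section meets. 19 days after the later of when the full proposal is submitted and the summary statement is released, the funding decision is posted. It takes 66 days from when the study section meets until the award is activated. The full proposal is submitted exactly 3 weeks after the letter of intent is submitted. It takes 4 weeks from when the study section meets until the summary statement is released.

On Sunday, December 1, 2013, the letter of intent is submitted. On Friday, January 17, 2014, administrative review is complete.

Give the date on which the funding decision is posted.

Monday, April 14, 2014

The letter of intent is submitted: Dec 1, 2013.
The full proposal is submitted: Dec 1, 2013 + 3 weeks = Dec 22, 2013.
Administrative review is complete: Jan 17, 2014.
The study section meets: Jan 17, 2014 + 40 days = Feb 26, 2014.
The summary statement is released: Feb 26, 2014 + 4 weeks = Mar 26, 2014.
Both prerequisites met — the full proposal is submitted (Dec 22, 2013), the summary statement is released (Mar 26, 2014); the later is Mar 26, 2014.
The funding decision is posted: Mar 26, 2014 + 19 days = Apr 14, 2014.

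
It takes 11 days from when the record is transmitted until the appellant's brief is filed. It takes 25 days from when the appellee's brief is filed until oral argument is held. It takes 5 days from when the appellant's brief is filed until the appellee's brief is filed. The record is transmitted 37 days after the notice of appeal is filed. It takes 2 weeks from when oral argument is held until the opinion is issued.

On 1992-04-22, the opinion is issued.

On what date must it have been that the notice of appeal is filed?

The opinion is issued: Apr 22, 1992.
Oral argument is held: Apr 22, 1992 − 2 weeks = Apr 8, 1992.
The appellee's brief is filed: Apr 8, 1992 − 25 days = Mar 14, 1992.
The appellant's brief is filed: Mar 14, 1992 − 5 days = Mar 9, 1992.
The record is transmitted: Mar 9, 1992 − 11 days = Feb 27, 1992.
The notice of appeal is filed: Feb 27, 1992 − 37 days = Jan 21, 1992.

1992-01-21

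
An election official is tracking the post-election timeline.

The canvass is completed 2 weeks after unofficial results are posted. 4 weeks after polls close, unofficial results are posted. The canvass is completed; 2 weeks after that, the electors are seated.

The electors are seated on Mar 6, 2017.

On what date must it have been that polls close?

Jan 9, 2017

The electors are seated: Mar 6, 2017.
The canvass is completed: Mar 6, 2017 − 2 weeks = Feb 20, 2017.
Unofficial results are posted: Feb 20, 2017 − 2 weeks = Feb 6, 2017.
Polls close: Feb 6, 2017 − 4 weeks = Jan 9, 2017.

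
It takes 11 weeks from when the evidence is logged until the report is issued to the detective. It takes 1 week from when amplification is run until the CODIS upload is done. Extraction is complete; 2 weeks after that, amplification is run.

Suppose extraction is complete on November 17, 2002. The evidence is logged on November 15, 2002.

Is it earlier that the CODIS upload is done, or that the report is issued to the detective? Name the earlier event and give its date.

The CODIS upload is done — December 8, 2002

Extraction is complete: Nov 17, 2002.
Amplification is run: Nov 17, 2002 + 2 weeks = Dec 1, 2002.
The CODIS upload is done: Dec 1, 2002 + 1 week = Dec 8, 2002.
The evidence is logged: Nov 15, 2002.
The report is issued to the detective: Nov 15, 2002 + 11 weeks = Jan 31, 2003.
Comparing: the CODIS upload is done on Dec 8, 2002 vs the report is issued to the detective on Jan 31, 2003. Earlier: the CODIS upload is done.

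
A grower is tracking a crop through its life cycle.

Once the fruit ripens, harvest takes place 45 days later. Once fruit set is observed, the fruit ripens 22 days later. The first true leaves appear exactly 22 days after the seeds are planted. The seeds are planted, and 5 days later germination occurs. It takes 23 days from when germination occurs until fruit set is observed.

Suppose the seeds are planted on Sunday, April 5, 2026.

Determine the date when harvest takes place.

The seeds are planted: Apr 5, 2026.
Germination occurs: Apr 5, 2026 + 5 days = Apr 10, 2026.
Fruit set is observed: Apr 10, 2026 + 23 days = May 3, 2026.
The fruit ripens: May 3, 2026 + 22 days = May 25, 2026.
Harvest takes place: May 25, 2026 + 45 days = Jul 9, 2026.

Thursday, July 9, 2026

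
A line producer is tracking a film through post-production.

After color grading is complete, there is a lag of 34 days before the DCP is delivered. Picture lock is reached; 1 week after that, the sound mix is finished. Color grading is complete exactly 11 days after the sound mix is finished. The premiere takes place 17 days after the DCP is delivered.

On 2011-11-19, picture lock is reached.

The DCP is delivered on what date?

2012-01-10

Picture lock is reached: Nov 19, 2011.
The sound mix is finished: Nov 19, 2011 + 1 week = Nov 26, 2011.
Color grading is complete: Nov 26, 2011 + 11 days = Dec 7, 2011.
The DCP is delivered: Dec 7, 2011 + 34 days = Jan 10, 2012.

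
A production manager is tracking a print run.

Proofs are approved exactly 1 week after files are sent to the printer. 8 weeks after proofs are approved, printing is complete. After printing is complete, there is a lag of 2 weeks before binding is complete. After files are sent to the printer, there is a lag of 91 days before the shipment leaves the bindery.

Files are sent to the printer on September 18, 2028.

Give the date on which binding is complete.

Files are sent to the printer: Sep 18, 2028.
Proofs are approved: Sep 18, 2028 + 1 week = Sep 25, 2028.
Printing is complete: Sep 25, 2028 + 8 weeks = Nov 20, 2028.
Binding is complete: Nov 20, 2028 + 2 weeks = Dec 4, 2028.

December 4, 2028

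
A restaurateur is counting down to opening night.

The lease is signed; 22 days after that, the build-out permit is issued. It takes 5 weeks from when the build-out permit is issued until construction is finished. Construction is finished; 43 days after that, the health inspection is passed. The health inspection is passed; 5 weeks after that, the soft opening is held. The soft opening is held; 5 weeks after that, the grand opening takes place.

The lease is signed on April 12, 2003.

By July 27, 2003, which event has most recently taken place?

The lease is signed: Apr 12, 2003.
The build-out permit is issued: Apr 12, 2003 + 22 days = May 4, 2003.
Construction is finished: May 4, 2003 + 5 weeks = Jun 8, 2003.
The health inspection is passed: Jun 8, 2003 + 43 days = Jul 21, 2003.
The soft opening is held: Jul 21, 2003 + 5 weeks = Aug 25, 2003.
The grand opening takes place: Aug 25, 2003 + 5 weeks = Sep 29, 2003.
Jul 27, 2003 falls between when the health inspection is passed (Jul 21, 2003) and when the soft opening is held (Aug 25, 2003).

The health inspection is passed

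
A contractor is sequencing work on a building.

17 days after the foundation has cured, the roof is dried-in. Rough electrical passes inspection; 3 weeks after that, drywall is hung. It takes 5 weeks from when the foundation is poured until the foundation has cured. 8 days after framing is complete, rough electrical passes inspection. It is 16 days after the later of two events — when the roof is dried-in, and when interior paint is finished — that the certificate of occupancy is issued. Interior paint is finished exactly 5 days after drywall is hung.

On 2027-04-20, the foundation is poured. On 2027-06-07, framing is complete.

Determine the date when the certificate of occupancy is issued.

The foundation is poured: Apr 20, 2027.
The foundation has cured: Apr 20, 2027 + 5 weeks = May 25, 2027.
The roof is dried-in: May 25, 2027 + 17 days = Jun 11, 2027.
Framing is complete: Jun 7, 2027.
Rough electrical passes inspection: Jun 7, 2027 + 8 days = Jun 15, 2027.
Drywall is hung: Jun 15, 2027 + 3 weeks = Jul 6, 2027.
Interior paint is finished: Jul 6, 2027 + 5 days = Jul 11, 2027.
Both prerequisites met — the roof is dried-in (Jun 11, 2027), interior paint is finished (Jul 11, 2027); the later is Jul 11, 2027.
The certificate of occupancy is issued: Jul 11, 2027 + 16 days = Jul 27, 2027.

2027-07-27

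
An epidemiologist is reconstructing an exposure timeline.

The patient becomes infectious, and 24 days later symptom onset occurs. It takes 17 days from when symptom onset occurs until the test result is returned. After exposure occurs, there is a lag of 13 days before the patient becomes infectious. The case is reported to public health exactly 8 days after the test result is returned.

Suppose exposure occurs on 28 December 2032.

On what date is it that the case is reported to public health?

Exposure occurs: Dec 28, 2032.
The patient becomes infectious: Dec 28, 2032 + 13 days = Jan 10, 2033.
Symptom onset occurs: Jan 10, 2033 + 24 days = Feb 3, 2033.
The test result is returned: Feb 3, 2033 + 17 days = Feb 20, 2033.
The case is reported to public health: Feb 20, 2033 + 8 days = Feb 28, 2033.

28 February 2033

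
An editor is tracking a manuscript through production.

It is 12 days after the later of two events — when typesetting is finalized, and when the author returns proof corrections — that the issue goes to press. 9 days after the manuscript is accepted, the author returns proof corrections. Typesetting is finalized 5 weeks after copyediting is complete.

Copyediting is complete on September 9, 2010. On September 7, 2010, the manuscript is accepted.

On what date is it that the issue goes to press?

Copyediting is complete: Sep 9, 2010.
Typesetting is finalized: Sep 9, 2010 + 5 weeks = Oct 14, 2010.
The manuscript is accepted: Sep 7, 2010.
The author returns proof corrections: Sep 7, 2010 + 9 days = Sep 16, 2010.
Both prerequisites met — typesetting is finalized (Oct 14, 2010), the author returns proof corrections (Sep 16, 2010); the later is Oct 14, 2010.
The issue goes to press: Oct 14, 2010 + 12 days = Oct 26, 2010.

October 26, 2010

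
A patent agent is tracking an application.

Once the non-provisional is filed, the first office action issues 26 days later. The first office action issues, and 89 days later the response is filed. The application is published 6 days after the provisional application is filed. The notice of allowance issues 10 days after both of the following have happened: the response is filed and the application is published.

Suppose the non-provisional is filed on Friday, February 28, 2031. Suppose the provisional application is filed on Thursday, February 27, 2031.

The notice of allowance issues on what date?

The non-provisional is filed: Feb 28, 2031.
The first office action issues: Feb 28, 2031 + 26 days = Mar 26, 2031.
The response is filed: Mar 26, 2031 + 89 days = Jun 23, 2031.
The provisional application is filed: Feb 27, 2031.
The application is published: Feb 27, 2031 + 6 days = Mar 5, 2031.
Both prerequisites met — the response is filed (Jun 23, 2031), the application is published (Mar 5, 2031); the later is Jun 23, 2031.
The notice of allowance issues: Jun 23, 2031 + 10 days = Jul 3, 2031.

Thursday, July 3, 2031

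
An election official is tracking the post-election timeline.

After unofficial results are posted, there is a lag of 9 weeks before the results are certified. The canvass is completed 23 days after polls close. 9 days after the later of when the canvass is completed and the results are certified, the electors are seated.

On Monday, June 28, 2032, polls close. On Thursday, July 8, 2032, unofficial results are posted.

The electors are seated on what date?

Saturday, September 18, 2032

Polls close: Jun 28, 2032.
The canvass is completed: Jun 28, 2032 + 23 days = Jul 21, 2032.
Unofficial results are posted: Jul 8, 2032.
The results are certified: Jul 8, 2032 + 9 weeks = Sep 9, 2032.
Both prerequisites met — the canvass is completed (Jul 21, 2032), the results are certified (Sep 9, 2032); the later is Sep 9, 2032.
The electors are seated: Sep 9, 2032 + 9 days = Sep 18, 2032.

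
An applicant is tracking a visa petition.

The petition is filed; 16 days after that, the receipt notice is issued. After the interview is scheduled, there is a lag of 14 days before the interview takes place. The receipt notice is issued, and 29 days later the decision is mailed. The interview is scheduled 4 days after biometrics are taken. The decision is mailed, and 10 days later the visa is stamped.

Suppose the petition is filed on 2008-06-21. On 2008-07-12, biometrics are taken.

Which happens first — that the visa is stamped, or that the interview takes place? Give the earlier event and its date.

The interview takes place — 2008-07-30

The petition is filed: Jun 21, 2008.
The receipt notice is issued: Jun 21, 2008 + 16 days = Jul 7, 2008.
The decision is mailed: Jul 7, 2008 + 29 days = Aug 5, 2008.
The visa is stamped: Aug 5, 2008 + 10 days = Aug 15, 2008.
Biometrics are taken: Jul 12, 2008.
The interview is scheduled: Jul 12, 2008 + 4 days = Jul 16, 2008.
The interview takes place: Jul 16, 2008 + 14 days = Jul 30, 2008.
Comparing: the visa is stamped on Aug 15, 2008 vs the interview takes place on Jul 30, 2008. Earlier: the interview takes place.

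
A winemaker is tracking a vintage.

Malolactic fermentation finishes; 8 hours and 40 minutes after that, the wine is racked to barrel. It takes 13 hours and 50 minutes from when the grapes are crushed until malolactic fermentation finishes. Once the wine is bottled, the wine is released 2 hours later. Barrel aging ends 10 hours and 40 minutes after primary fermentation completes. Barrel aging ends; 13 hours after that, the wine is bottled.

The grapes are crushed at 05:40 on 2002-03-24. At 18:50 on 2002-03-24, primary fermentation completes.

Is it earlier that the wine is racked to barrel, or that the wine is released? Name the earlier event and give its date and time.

The wine is racked to barrel — 04:10 on 2002-03-25

The grapes are crushed: 05:40 Mar 24, 2002.
Malolactic fermentation finishes: 05:40 Mar 24, 2002 + 13h50m = 19:30 Mar 24, 2002.
The wine is racked to barrel: 19:30 Mar 24, 2002 + 8h40m = 04:10 Mar 25, 2002.
Primary fermentation completes: 18:50 Mar 24, 2002.
Barrel aging ends: 18:50 Mar 24, 2002 + 10h40m = 05:30 Mar 25, 2002.
The wine is bottled: 05:30 Mar 25, 2002 + 13h = 18:30 Mar 25, 2002.
The wine is released: 18:30 Mar 25, 2002 + 2h = 20:30 Mar 25, 2002.
Comparing: the wine is racked to barrel at 04:10 Mar 25, 2002 vs the wine is released at 20:30 Mar 25, 2002. Earlier: the wine is racked to barrel.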